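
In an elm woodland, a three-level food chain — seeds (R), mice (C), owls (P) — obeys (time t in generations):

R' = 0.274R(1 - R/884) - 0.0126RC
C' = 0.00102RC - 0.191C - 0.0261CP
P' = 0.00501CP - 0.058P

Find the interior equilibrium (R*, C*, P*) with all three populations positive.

From dP/dt = 0: 0.00501C* = 0.058, so C* = 11.6.
From dR/dt = 0: 0.274(1 - R*/884) = 0.0126·11.6, giving R* = 884·(1 - 0.532) = 413.
From dC/dt = 0: 0.00102·413 - 0.191 = 0.0261P*, so P* = 0.231/0.0261 = 8.84.

R* ≈ 413, C* ≈ 11.6, P* ≈ 8.84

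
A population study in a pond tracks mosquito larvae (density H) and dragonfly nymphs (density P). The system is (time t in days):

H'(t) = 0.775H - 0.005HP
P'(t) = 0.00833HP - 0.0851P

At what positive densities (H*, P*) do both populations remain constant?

H* ≈ 10.2, P* ≈ 155

Set dP/dt = 0 with P > 0: 0.00833H - 0.0851 = 0, so H* = 0.0851/0.00833 = 10.2.
Set dH/dt = 0 with H > 0: 0.775 - 0.005P = 0, so P* = 0.775/0.005 = 155.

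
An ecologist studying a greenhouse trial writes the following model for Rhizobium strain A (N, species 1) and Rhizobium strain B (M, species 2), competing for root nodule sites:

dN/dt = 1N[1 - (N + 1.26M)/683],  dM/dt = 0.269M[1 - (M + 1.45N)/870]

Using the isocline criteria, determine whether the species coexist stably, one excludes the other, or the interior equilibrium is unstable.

unstable coexistence (outcome depends on initial conditions)

Compare the nullcline intercepts: K1/α12 = 683/1.26 = 542 < K2 = 870; K2/α21 = 870/1.45 = 600 < K1 = 683.
Since both are reversed, neither can invade when rare; the interior point is a saddle.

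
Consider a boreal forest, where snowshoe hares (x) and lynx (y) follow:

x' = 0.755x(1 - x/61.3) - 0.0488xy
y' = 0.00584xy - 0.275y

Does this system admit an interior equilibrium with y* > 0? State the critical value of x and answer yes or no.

Threshold x = 47.1; K > 47.1, so yes, the predator persists.

The predator equation gives dy/dt > 0 only when x > 0.275/0.00584 = 47.1.
Without the predator, x → K = 61.3. Since 61.3 > 47.1, the predator can invade and persist.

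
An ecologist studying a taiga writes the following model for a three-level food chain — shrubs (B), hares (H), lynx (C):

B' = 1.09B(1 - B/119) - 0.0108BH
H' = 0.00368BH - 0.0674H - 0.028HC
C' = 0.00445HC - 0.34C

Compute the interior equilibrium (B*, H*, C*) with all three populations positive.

From dC/dt = 0: 0.00445H* = 0.34, so H* = 76.4.
From dB/dt = 0: 1.09(1 - B*/119) = 0.0108·76.4, giving B* = 119·(1 - 0.757) = 28.9.
From dH/dt = 0: 0.00368·28.9 - 0.0674 = 0.028C*, so C* = 0.039/0.028 = 1.39.

B* ≈ 28.9, H* ≈ 76.4, C* ≈ 1.39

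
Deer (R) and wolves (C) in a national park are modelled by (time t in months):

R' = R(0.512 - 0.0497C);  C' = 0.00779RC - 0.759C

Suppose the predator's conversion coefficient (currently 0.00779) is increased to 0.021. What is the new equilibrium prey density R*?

At the interior fixed point, setting dC/dt = 0 with C > 0 fixes R* = (predator death rate)/(RC coefficient) — independent of the other coefficients.
With the change, R* = 0.759/0.021 = 36.1; it falls from 97.4.

R* ≈ 36.1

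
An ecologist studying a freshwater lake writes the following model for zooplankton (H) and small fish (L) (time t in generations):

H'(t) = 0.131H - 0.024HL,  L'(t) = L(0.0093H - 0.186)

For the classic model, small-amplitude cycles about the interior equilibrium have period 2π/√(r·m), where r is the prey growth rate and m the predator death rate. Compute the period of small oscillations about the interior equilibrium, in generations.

T ≈ 40.3 generations

Here r = 0.131 and m = 0.186, so r·m = 0.0244.
ω = √0.0244 = 0.156 per generation, hence T = 2π/ω ≈ 40.3 generations.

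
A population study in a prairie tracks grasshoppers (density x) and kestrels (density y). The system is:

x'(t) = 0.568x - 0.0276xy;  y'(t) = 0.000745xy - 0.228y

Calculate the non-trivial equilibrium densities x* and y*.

x* ≈ 306, y* ≈ 20.6

Set dy/dt = 0 with y > 0: 0.000745x - 0.228 = 0, so x* = 0.228/0.000745 = 306.
Set dx/dt = 0 with x > 0: 0.568 - 0.0276y = 0, so y* = 0.568/0.0276 = 20.6.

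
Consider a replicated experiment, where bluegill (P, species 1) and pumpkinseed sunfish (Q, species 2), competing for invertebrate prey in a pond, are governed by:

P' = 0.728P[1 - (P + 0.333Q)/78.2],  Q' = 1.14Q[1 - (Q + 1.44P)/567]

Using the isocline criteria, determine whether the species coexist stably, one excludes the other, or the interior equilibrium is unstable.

Compare the nullcline intercepts: K1/α12 = 78.2/0.333 = 235 < K2 = 567; K2/α21 = 567/1.44 = 394 > K1 = 78.2.
Since the inequalities point opposite ways, species 2 can invade but species 1 cannot.

species 2 excludes species 1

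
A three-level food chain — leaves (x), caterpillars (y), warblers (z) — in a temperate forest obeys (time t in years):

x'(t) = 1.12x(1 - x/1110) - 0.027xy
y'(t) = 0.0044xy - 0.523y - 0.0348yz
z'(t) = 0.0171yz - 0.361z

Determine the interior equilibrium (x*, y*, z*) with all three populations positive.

x* ≈ 545, y* ≈ 21.1, z* ≈ 53.9

From dz/dt = 0: 0.0171y* = 0.361, so y* = 21.1.
From dx/dt = 0: 1.12(1 - x*/1110) = 0.027·21.1, giving x* = 1110·(1 - 0.509) = 545.
From dy/dt = 0: 0.0044·545 - 0.523 = 0.0348z*, so z* = 1.88/0.0348 = 53.9.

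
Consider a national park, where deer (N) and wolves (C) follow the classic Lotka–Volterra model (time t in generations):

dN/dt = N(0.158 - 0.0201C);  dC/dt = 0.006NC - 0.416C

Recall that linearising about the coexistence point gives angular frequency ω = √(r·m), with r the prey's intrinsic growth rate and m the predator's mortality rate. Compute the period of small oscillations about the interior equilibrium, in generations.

T ≈ 24.5 generations

Here r = 0.158 and m = 0.416, so r·m = 0.0657.
ω = √0.0657 = 0.256 per generation, hence T = 2π/ω ≈ 24.5 generations.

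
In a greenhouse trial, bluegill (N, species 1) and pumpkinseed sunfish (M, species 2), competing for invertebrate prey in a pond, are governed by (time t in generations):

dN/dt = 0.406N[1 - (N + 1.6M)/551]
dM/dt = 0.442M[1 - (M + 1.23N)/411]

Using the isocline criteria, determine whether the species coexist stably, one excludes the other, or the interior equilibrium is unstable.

Compare the nullcline intercepts: K1/α12 = 551/1.6 = 344 < K2 = 411; K2/α21 = 411/1.23 = 334 < K1 = 551.
Since both are reversed, neither can invade when rare; the interior point is a saddle.

unstable coexistence (outcome depends on initial conditions)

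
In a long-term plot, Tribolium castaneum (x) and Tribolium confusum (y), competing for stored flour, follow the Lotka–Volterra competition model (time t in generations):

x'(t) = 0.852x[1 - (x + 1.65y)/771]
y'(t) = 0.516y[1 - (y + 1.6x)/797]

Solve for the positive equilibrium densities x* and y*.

x* ≈ 332, y* ≈ 266

Setting both brackets to zero gives the nullclines x + 1.65y = 771 and 1.6x + y = 797.
Substituting y = 797 - 1.6x into the first: x(1 - 1.65·1.6) = 771 - 1.65·797.
So x* = -544/-1.64 = 332, and then y* = 797 - 1.6·332 = 266.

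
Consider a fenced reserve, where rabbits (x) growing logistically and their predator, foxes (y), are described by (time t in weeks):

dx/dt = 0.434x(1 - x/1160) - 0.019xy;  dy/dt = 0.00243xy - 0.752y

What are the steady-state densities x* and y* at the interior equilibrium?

From dy/dt = 0 with y > 0: 0.00243x* = 0.752, so x* = 309.
Substitute into dx/dt = 0: 0.434(1 - 309/1160) = 0.019y*.
The bracket is 0.733, giving y* = 0.318/0.019 = 16.7.

x* ≈ 309, y* ≈ 16.7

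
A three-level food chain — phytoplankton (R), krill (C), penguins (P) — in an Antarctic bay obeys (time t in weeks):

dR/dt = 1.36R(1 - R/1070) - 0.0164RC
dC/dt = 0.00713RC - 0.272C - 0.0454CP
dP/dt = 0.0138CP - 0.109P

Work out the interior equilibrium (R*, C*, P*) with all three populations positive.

R* ≈ 968, C* ≈ 7.9, P* ≈ 146

From dP/dt = 0: 0.0138C* = 0.109, so C* = 7.9.
From dR/dt = 0: 1.36(1 - R*/1070) = 0.0164·7.9, giving R* = 1070·(1 - 0.0952) = 968.
From dC/dt = 0: 0.00713·968 - 0.272 = 0.0454P*, so P* = 6.63/0.0454 = 146.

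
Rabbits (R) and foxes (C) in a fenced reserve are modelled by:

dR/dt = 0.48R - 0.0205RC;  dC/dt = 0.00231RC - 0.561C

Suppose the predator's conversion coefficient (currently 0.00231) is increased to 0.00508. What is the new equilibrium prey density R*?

R* ≈ 110

At the interior fixed point, setting dC/dt = 0 with C > 0 fixes R* = (predator death rate)/(RC coefficient) — independent of the other coefficients.
With the change, R* = 0.561/0.00508 = 110; it falls from 243.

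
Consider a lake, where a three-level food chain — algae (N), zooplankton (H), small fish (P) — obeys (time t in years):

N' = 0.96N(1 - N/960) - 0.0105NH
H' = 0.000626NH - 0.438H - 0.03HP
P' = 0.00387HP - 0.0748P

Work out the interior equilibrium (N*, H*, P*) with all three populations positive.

N* ≈ 757, H* ≈ 19.3, P* ≈ 1.2

From dP/dt = 0: 0.00387H* = 0.0748, so H* = 19.3.
From dN/dt = 0: 0.96(1 - N*/960) = 0.0105·19.3, giving N* = 960·(1 - 0.211) = 757.
From dH/dt = 0: 0.000626·757 - 0.438 = 0.03P*, so P* = 0.0359/0.03 = 1.2.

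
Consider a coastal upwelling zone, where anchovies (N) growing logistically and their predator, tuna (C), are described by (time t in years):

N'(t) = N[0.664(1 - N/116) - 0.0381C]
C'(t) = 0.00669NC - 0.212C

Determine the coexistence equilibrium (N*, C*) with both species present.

N* ≈ 31.7, C* ≈ 12.7

From dC/dt = 0 with C > 0: 0.00669N* = 0.212, so N* = 31.7.
Substitute into dN/dt = 0: 0.664(1 - 31.7/116) = 0.0381C*.
The bracket is 0.727, giving C* = 0.483/0.0381 = 12.7.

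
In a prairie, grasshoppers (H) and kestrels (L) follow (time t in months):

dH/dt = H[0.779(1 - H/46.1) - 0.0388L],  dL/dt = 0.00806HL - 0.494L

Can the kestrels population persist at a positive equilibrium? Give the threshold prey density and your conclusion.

Threshold H = 61.3; K < 61.3, so no, the predator goes extinct.

The predator equation gives dL/dt > 0 only when H > 0.494/0.00806 = 61.3.
Without the predator, H → K = 46.1. Since 46.1 < 61.3, the predator cannot invade.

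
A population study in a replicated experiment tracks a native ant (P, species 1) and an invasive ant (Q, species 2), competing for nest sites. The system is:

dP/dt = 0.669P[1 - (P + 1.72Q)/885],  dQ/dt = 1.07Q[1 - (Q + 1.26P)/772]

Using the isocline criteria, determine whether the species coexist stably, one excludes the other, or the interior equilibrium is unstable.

Compare the nullcline intercepts: K1/α12 = 885/1.72 = 515 < K2 = 772; K2/α21 = 772/1.26 = 613 < K1 = 885.
Since both are reversed, neither can invade when rare; the interior point is a saddle.

unstable coexistence (outcome depends on initial conditions)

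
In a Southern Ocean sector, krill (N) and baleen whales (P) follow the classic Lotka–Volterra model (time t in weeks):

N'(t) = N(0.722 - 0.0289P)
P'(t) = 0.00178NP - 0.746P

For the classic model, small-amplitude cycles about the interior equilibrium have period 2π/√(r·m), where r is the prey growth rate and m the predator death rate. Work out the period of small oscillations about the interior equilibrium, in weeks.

Here r = 0.722 and m = 0.746, so r·m = 0.539.
ω = √0.539 = 0.734 per week, hence T = 2π/ω ≈ 8.56 weeks.

T ≈ 8.56 weeks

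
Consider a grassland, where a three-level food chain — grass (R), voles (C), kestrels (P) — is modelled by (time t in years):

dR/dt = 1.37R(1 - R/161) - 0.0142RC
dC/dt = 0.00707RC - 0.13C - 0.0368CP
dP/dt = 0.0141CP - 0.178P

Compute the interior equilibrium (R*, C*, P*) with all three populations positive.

R* ≈ 140, C* ≈ 12.6, P* ≈ 23.4

From dP/dt = 0: 0.0141C* = 0.178, so C* = 12.6.
From dR/dt = 0: 1.37(1 - R*/161) = 0.0142·12.6, giving R* = 161·(1 - 0.131) = 140.
From dC/dt = 0: 0.00707·140 - 0.13 = 0.0368P*, so P* = 0.859/0.0368 = 23.4.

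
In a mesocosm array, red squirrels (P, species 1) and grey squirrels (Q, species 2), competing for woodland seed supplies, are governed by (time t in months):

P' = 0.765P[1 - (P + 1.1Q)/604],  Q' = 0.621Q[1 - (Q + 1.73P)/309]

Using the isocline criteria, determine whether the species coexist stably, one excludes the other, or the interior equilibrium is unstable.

species 1 excludes species 2

Compare the nullcline intercepts: K1/α12 = 604/1.1 = 549 > K2 = 309; K2/α21 = 309/1.73 = 179 < K1 = 604.
Since the inequalities point opposite ways, species 1 can invade but species 2 cannot.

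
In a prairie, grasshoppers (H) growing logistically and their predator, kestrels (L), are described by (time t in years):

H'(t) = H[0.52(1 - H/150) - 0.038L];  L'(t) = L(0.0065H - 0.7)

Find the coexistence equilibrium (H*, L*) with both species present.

From dL/dt = 0 with L > 0: 0.0065H* = 0.7, so H* = 108.
Substitute into dH/dt = 0: 0.52(1 - 108/150) = 0.038L*.
The bracket is 0.282, giving L* = 0.147/0.038 = 3.86.

H* ≈ 108, L* ≈ 3.86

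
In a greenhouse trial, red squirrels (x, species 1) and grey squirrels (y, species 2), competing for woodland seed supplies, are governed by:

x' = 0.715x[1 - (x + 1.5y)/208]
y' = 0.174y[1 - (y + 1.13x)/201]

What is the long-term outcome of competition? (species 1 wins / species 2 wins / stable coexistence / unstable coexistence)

unstable coexistence (outcome depends on initial conditions)

Compare the nullcline intercepts: K1/α12 = 208/1.5 = 139 < K2 = 201; K2/α21 = 201/1.13 = 178 < K1 = 208.
Since both are reversed, neither can invade when rare; the interior point is a saddle.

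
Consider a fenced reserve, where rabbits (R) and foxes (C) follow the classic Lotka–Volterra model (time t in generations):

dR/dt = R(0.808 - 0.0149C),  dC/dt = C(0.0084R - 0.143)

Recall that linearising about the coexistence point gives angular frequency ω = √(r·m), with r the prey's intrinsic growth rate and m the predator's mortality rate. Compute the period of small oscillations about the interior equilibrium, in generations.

T ≈ 18.5 generations

Here r = 0.808 and m = 0.143, so r·m = 0.116.
ω = √0.116 = 0.34 per generation, hence T = 2π/ω ≈ 18.5 generations.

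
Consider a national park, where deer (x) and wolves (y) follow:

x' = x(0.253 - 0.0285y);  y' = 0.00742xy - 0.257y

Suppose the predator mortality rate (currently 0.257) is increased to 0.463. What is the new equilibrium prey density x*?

At the interior fixed point, setting dy/dt = 0 with y > 0 fixes x* = (predator death rate)/(xy coefficient) — independent of the other coefficients.
With the change, x* = 0.463/0.00742 = 62.4; it rises from 34.6.

x* ≈ 62.4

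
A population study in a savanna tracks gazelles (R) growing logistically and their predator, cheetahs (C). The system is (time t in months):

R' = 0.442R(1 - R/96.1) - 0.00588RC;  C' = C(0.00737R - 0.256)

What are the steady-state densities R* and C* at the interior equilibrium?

R* ≈ 34.7, C* ≈ 48

From dC/dt = 0 with C > 0: 0.00737R* = 0.256, so R* = 34.7.
Substitute into dR/dt = 0: 0.442(1 - 34.7/96.1) = 0.00588C*.
The bracket is 0.639, giving C* = 0.282/0.00588 = 48.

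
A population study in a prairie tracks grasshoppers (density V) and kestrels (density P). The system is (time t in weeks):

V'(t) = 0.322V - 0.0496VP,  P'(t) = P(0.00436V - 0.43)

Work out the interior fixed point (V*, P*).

V* ≈ 98.6, P* ≈ 6.49

Set dP/dt = 0 with P > 0: 0.00436V - 0.43 = 0, so V* = 0.43/0.00436 = 98.6.
Set dV/dt = 0 with V > 0: 0.322 - 0.0496P = 0, so P* = 0.322/0.0496 = 6.49.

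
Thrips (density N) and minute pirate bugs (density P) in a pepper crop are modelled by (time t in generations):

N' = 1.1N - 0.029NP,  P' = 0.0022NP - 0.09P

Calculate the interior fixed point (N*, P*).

N* ≈ 40.9, P* ≈ 37.9

Set dP/dt = 0 with P > 0: 0.0022N - 0.09 = 0, so N* = 0.09/0.0022 = 40.9.
Set dN/dt = 0 with N > 0: 1.1 - 0.029P = 0, so P* = 1.1/0.029 = 37.9.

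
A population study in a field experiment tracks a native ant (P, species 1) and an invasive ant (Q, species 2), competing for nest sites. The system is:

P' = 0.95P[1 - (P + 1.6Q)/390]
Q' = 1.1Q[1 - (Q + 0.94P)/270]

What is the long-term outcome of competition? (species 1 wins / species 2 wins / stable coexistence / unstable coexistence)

Compare the nullcline intercepts: K1/α12 = 390/1.6 = 244 < K2 = 270; K2/α21 = 270/0.94 = 287 < K1 = 390.
Since both are reversed, neither can invade when rare; the interior point is a saddle.

unstable coexistence (outcome depends on initial conditions)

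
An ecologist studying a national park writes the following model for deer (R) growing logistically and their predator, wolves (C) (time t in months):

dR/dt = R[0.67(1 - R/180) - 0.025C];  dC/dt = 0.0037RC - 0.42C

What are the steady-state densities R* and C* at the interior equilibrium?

From dC/dt = 0 with C > 0: 0.0037R* = 0.42, so R* = 114.
Substitute into dR/dt = 0: 0.67(1 - 114/180) = 0.025C*.
The bracket is 0.369, giving C* = 0.247/0.025 = 9.9.

R* ≈ 114, C* ≈ 9.9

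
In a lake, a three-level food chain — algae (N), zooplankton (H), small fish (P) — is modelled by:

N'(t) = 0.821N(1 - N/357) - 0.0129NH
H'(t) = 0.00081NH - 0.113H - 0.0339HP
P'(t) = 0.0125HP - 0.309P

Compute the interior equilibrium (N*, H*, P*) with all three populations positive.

N* ≈ 218, H* ≈ 24.7, P* ≈ 1.88

From dP/dt = 0: 0.0125H* = 0.309, so H* = 24.7.
From dN/dt = 0: 0.821(1 - N*/357) = 0.0129·24.7, giving N* = 357·(1 - 0.388) = 218.
From dH/dt = 0: 0.00081·218 - 0.113 = 0.0339P*, so P* = 0.0639/0.0339 = 1.88.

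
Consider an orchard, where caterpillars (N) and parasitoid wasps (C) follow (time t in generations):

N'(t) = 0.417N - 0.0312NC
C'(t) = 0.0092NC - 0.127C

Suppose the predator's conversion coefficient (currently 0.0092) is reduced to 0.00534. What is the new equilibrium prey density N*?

N* ≈ 23.8

At the interior fixed point, setting dC/dt = 0 with C > 0 fixes N* = (predator death rate)/(NC coefficient) — independent of the other coefficients.
With the change, N* = 0.127/0.00534 = 23.8; it rises from 13.8.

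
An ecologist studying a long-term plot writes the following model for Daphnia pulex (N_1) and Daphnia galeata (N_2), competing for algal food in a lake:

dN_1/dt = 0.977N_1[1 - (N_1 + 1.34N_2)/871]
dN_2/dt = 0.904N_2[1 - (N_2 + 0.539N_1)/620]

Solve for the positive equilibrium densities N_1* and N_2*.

N_1* ≈ 145, N_2* ≈ 542

Setting both brackets to zero gives the nullclines N_1 + 1.34N_2 = 871 and 0.539N_1 + N_2 = 620.
Substituting N_2 = 620 - 0.539N_1 into the first: N_1(1 - 1.34·0.539) = 871 - 1.34·620.
So N_1* = 40.2/0.278 = 145, and then N_2* = 620 - 0.539·145 = 542.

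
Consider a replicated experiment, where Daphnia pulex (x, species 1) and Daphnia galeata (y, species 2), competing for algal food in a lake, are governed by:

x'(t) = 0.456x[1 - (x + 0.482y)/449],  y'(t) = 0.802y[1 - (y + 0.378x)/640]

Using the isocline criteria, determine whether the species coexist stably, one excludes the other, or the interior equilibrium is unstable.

Compare the nullcline intercepts: K1/α12 = 449/0.482 = 932 > K2 = 640; K2/α21 = 640/0.378 = 1690 > K1 = 449.
Since both inequalities hold, each species can invade when rare, so the interior equilibrium is stable.

stable coexistence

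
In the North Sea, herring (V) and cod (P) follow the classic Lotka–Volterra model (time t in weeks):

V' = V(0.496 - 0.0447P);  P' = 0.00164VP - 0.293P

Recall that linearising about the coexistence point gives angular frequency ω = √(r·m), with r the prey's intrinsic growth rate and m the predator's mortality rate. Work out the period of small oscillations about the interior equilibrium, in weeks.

T ≈ 16.5 weeks

Here r = 0.496 and m = 0.293, so r·m = 0.145.
ω = √0.145 = 0.381 per week, hence T = 2π/ω ≈ 16.5 weeks.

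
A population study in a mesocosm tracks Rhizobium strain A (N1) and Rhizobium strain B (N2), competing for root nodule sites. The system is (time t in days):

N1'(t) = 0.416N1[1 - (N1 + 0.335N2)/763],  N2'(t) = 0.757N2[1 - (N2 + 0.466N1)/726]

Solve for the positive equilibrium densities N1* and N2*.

Setting both brackets to zero gives the nullclines N1 + 0.335N2 = 763 and 0.466N1 + N2 = 726.
Substituting N2 = 726 - 0.466N1 into the first: N1(1 - 0.335·0.466) = 763 - 0.335·726.
So N1* = 520/0.844 = 616, and then N2* = 726 - 0.466·616 = 439.

N1* ≈ 616, N2* ≈ 439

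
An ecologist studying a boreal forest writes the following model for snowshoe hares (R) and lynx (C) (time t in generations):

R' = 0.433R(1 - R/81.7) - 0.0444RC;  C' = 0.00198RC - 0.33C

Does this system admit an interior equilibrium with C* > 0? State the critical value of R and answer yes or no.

The predator equation gives dC/dt > 0 only when R > 0.33/0.00198 = 167.
Without the predator, R → K = 81.7. Since 81.7 < 167, the predator cannot invade.

Threshold R = 167; K < 167, so no, the predator goes extinct.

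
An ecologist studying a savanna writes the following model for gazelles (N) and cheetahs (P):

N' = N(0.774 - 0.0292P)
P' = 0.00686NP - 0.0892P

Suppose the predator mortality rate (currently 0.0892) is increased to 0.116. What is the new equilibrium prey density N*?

N* ≈ 16.9

At the interior fixed point, setting dP/dt = 0 with P > 0 fixes N* = (predator death rate)/(NP coefficient) — independent of the other coefficients.
With the change, N* = 0.116/0.00686 = 16.9; it rises from 13.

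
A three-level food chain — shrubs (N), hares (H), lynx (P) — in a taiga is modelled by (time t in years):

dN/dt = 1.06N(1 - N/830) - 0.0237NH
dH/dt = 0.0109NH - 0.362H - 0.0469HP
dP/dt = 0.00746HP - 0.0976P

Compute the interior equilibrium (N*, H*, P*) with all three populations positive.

N* ≈ 587, H* ≈ 13.1, P* ≈ 129

From dP/dt = 0: 0.00746H* = 0.0976, so H* = 13.1.
From dN/dt = 0: 1.06(1 - N*/830) = 0.0237·13.1, giving N* = 830·(1 - 0.293) = 587.
From dH/dt = 0: 0.0109·587 - 0.362 = 0.0469P*, so P* = 6.04/0.0469 = 129.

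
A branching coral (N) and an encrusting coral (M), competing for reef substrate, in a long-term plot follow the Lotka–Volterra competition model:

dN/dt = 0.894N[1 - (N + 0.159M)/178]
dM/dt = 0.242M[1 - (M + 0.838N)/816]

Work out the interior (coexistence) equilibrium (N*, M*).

Setting both brackets to zero gives the nullclines N + 0.159M = 178 and 0.838N + M = 816.
Substituting M = 816 - 0.838N into the first: N(1 - 0.159·0.838) = 178 - 0.159·816.
So N* = 48.3/0.867 = 55.7, and then M* = 816 - 0.838·55.7 = 769.

N* ≈ 55.7, M* ≈ 769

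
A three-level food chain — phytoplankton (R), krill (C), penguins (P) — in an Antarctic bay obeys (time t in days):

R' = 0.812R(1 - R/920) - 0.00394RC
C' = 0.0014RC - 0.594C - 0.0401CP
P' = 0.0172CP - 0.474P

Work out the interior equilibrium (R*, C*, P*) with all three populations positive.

R* ≈ 797, C* ≈ 27.6, P* ≈ 13

From dP/dt = 0: 0.0172C* = 0.474, so C* = 27.6.
From dR/dt = 0: 0.812(1 - R*/920) = 0.00394·27.6, giving R* = 920·(1 - 0.134) = 797.
From dC/dt = 0: 0.0014·797 - 0.594 = 0.0401P*, so P* = 0.522/0.0401 = 13.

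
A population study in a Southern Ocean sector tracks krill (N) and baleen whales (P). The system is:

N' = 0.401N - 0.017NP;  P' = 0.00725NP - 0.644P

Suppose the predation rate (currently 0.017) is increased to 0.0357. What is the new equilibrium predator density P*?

At the interior fixed point, setting dN/dt = 0 with N > 0 fixes P* = (prey growth rate)/(NP coefficient) — independent of the other coefficients.
With the change, P* = 0.401/0.0357 = 11.2; it falls from 23.6.

P* ≈ 11.2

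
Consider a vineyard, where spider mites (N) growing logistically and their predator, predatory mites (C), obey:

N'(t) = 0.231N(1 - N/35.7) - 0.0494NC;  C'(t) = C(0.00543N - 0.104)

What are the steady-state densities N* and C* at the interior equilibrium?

From dC/dt = 0 with C > 0: 0.00543N* = 0.104, so N* = 19.2.
Substitute into dN/dt = 0: 0.231(1 - 19.2/35.7) = 0.0494C*.
The bracket is 0.464, giving C* = 0.107/0.0494 = 2.17.

N* ≈ 19.2, C* ≈ 2.17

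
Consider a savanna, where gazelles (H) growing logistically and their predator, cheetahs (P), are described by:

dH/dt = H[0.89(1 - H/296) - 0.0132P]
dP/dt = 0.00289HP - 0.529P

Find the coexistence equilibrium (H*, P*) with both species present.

From dP/dt = 0 with P > 0: 0.00289H* = 0.529, so H* = 183.
Substitute into dH/dt = 0: 0.89(1 - 183/296) = 0.0132P*.
The bracket is 0.382, giving P* = 0.34/0.0132 = 25.7.

H* ≈ 183, P* ≈ 25.7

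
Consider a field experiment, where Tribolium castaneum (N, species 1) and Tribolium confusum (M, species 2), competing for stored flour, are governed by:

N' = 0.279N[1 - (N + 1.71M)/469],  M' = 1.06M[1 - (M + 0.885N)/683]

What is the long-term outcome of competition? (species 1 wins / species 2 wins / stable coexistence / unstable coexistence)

species 2 excludes species 1

Compare the nullcline intercepts: K1/α12 = 469/1.71 = 274 < K2 = 683; K2/α21 = 683/0.885 = 772 > K1 = 469.
Since the inequalities point opposite ways, species 2 can invade but species 1 cannot.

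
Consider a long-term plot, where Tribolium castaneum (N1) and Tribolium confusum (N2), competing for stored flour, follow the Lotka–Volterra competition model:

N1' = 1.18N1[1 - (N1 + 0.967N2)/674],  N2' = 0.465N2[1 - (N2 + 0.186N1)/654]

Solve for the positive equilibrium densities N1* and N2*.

Setting both brackets to zero gives the nullclines N1 + 0.967N2 = 674 and 0.186N1 + N2 = 654.
Substituting N2 = 654 - 0.186N1 into the first: N1(1 - 0.967·0.186) = 674 - 0.967·654.
So N1* = 41.6/0.82 = 50.7, and then N2* = 654 - 0.186·50.7 = 645.

N1* ≈ 50.7, N2* ≈ 645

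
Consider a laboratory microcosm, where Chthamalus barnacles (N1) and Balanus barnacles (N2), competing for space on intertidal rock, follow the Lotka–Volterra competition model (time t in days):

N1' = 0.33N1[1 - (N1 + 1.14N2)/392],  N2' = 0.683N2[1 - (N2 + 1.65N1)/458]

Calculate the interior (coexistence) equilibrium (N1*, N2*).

Setting both brackets to zero gives the nullclines N1 + 1.14N2 = 392 and 1.65N1 + N2 = 458.
Substituting N2 = 458 - 1.65N1 into the first: N1(1 - 1.14·1.65) = 392 - 1.14·458.
So N1* = -130/-0.881 = 148, and then N2* = 458 - 1.65·148 = 214.

N1* ≈ 148, N2* ≈ 214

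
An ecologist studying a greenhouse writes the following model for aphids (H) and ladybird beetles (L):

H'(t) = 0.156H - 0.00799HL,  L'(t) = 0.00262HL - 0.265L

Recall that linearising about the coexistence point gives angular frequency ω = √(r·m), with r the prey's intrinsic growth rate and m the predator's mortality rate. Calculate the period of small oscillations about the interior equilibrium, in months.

T ≈ 30.9 months

Here r = 0.156 and m = 0.265, so r·m = 0.0413.
ω = √0.0413 = 0.203 per month, hence T = 2π/ω ≈ 30.9 months.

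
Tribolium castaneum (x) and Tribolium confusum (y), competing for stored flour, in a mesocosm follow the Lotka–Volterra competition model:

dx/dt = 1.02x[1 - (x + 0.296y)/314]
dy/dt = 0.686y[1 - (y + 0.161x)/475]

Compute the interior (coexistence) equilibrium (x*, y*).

x* ≈ 182, y* ≈ 446

Setting both brackets to zero gives the nullclines x + 0.296y = 314 and 0.161x + y = 475.
Substituting y = 475 - 0.161x into the first: x(1 - 0.296·0.161) = 314 - 0.296·475.
So x* = 173/0.952 = 182, and then y* = 475 - 0.161·182 = 446.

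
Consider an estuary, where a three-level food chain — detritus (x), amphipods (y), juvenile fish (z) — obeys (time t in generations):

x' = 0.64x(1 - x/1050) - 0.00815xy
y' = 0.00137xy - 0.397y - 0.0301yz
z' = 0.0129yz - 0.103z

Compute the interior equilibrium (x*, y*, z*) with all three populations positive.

From dz/dt = 0: 0.0129y* = 0.103, so y* = 7.98.
From dx/dt = 0: 0.64(1 - x*/1050) = 0.00815·7.98, giving x* = 1050·(1 - 0.102) = 943.
From dy/dt = 0: 0.00137·943 - 0.397 = 0.0301z*, so z* = 0.895/0.0301 = 29.7.

x* ≈ 943, y* ≈ 7.98, z* ≈ 29.7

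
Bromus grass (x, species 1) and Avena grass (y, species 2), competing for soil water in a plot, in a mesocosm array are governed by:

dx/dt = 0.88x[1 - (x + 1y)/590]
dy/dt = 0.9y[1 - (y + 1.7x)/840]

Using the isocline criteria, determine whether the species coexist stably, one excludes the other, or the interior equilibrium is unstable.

Compare the nullcline intercepts: K1/α12 = 590/1 = 590 < K2 = 840; K2/α21 = 840/1.7 = 494 < K1 = 590.
Since both are reversed, neither can invade when rare; the interior point is a saddle.

unstable coexistence (outcome depends on initial conditions)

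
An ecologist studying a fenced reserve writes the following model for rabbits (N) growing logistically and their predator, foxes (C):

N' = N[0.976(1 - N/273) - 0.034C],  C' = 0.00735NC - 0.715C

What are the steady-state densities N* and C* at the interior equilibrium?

From dC/dt = 0 with C > 0: 0.00735N* = 0.715, so N* = 97.3.
Substitute into dN/dt = 0: 0.976(1 - 97.3/273) = 0.034C*.
The bracket is 0.644, giving C* = 0.628/0.034 = 18.5.

N* ≈ 97.3, C* ≈ 18.5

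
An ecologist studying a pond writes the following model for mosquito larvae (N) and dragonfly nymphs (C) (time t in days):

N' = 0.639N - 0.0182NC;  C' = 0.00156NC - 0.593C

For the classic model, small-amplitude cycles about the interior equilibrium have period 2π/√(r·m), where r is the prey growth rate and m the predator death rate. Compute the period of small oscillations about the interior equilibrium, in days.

T ≈ 10.2 days

Here r = 0.639 and m = 0.593, so r·m = 0.379.
ω = √0.379 = 0.616 per day, hence T = 2π/ω ≈ 10.2 days.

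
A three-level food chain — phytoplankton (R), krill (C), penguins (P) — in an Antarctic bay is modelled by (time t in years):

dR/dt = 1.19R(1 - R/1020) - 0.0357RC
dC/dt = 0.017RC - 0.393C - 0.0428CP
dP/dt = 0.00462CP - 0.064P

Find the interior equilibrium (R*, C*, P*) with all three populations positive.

R* ≈ 596, C* ≈ 13.9, P* ≈ 228

From dP/dt = 0: 0.00462C* = 0.064, so C* = 13.9.
From dR/dt = 0: 1.19(1 - R*/1020) = 0.0357·13.9, giving R* = 1020·(1 - 0.416) = 596.
From dC/dt = 0: 0.017·596 - 0.393 = 0.0428P*, so P* = 9.74/0.0428 = 228.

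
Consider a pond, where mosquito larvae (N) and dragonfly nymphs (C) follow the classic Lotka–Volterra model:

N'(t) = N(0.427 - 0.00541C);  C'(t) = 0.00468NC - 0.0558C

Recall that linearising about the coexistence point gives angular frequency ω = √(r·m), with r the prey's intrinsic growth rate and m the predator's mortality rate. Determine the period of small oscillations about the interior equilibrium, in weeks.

T ≈ 40.7 weeks

Here r = 0.427 and m = 0.0558, so r·m = 0.0238.
ω = √0.0238 = 0.154 per week, hence T = 2π/ω ≈ 40.7 weeks.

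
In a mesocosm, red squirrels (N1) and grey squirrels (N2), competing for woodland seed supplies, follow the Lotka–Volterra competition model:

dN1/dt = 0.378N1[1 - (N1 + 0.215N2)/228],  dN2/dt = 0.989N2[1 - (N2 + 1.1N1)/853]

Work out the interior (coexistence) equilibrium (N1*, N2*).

Setting both brackets to zero gives the nullclines N1 + 0.215N2 = 228 and 1.1N1 + N2 = 853.
Substituting N2 = 853 - 1.1N1 into the first: N1(1 - 0.215·1.1) = 228 - 0.215·853.
So N1* = 44.6/0.763 = 58.4, and then N2* = 853 - 1.1·58.4 = 789.

N1* ≈ 58.4, N2* ≈ 789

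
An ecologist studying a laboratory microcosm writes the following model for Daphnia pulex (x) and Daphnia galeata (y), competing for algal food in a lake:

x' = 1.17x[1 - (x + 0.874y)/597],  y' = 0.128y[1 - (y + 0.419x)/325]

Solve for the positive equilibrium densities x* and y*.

x* ≈ 494, y* ≈ 118

Setting both brackets to zero gives the nullclines x + 0.874y = 597 and 0.419x + y = 325.
Substituting y = 325 - 0.419x into the first: x(1 - 0.874·0.419) = 597 - 0.874·325.
So x* = 313/0.634 = 494, and then y* = 325 - 0.419·494 = 118.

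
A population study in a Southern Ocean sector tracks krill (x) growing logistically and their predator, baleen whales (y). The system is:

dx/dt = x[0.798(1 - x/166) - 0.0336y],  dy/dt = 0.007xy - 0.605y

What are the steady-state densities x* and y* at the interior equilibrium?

x* ≈ 86.4, y* ≈ 11.4

From dy/dt = 0 with y > 0: 0.007x* = 0.605, so x* = 86.4.
Substitute into dx/dt = 0: 0.798(1 - 86.4/166) = 0.0336y*.
The bracket is 0.479, giving y* = 0.383/0.0336 = 11.4.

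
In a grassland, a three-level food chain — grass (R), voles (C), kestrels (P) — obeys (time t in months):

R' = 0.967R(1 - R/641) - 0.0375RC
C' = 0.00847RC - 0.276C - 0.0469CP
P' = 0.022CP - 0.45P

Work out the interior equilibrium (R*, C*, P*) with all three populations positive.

R* ≈ 133, C* ≈ 20.5, P* ≈ 18.1

From dP/dt = 0: 0.022C* = 0.45, so C* = 20.5.
From dR/dt = 0: 0.967(1 - R*/641) = 0.0375·20.5, giving R* = 641·(1 - 0.793) = 133.
From dC/dt = 0: 0.00847·133 - 0.276 = 0.0469P*, so P* = 0.847/0.0469 = 18.1.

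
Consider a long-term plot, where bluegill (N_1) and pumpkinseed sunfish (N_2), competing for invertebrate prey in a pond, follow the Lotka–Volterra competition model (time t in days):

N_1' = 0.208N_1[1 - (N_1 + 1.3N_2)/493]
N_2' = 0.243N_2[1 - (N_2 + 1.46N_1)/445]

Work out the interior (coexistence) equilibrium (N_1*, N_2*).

N_1* ≈ 95.2, N_2* ≈ 306

Setting both brackets to zero gives the nullclines N_1 + 1.3N_2 = 493 and 1.46N_1 + N_2 = 445.
Substituting N_2 = 445 - 1.46N_1 into the first: N_1(1 - 1.3·1.46) = 493 - 1.3·445.
So N_1* = -85.5/-0.898 = 95.2, and then N_2* = 445 - 1.46·95.2 = 306.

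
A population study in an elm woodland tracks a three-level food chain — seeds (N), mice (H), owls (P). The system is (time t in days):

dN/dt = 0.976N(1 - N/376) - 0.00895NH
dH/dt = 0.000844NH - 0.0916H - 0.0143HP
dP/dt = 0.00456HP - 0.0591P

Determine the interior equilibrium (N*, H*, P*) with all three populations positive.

N* ≈ 331, H* ≈ 13, P* ≈ 13.1

From dP/dt = 0: 0.00456H* = 0.0591, so H* = 13.
From dN/dt = 0: 0.976(1 - N*/376) = 0.00895·13, giving N* = 376·(1 - 0.119) = 331.
From dH/dt = 0: 0.000844·331 - 0.0916 = 0.0143P*, so P* = 0.188/0.0143 = 13.1.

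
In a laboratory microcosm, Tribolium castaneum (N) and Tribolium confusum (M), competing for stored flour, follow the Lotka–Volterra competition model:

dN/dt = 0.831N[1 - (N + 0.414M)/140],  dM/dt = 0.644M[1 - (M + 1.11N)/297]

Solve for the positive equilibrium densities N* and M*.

N* ≈ 31.5, M* ≈ 262

Setting both brackets to zero gives the nullclines N + 0.414M = 140 and 1.11N + M = 297.
Substituting M = 297 - 1.11N into the first: N(1 - 0.414·1.11) = 140 - 0.414·297.
So N* = 17/0.54 = 31.5, and then M* = 297 - 1.11·31.5 = 262.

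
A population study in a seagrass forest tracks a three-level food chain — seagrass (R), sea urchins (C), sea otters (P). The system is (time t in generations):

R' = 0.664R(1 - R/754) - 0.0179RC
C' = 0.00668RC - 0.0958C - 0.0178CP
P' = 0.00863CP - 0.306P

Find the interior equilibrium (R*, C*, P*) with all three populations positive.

R* ≈ 33.3, C* ≈ 35.5, P* ≈ 7.11

From dP/dt = 0: 0.00863C* = 0.306, so C* = 35.5.
From dR/dt = 0: 0.664(1 - R*/754) = 0.0179·35.5, giving R* = 754·(1 - 0.956) = 33.3.
From dC/dt = 0: 0.00668·33.3 - 0.0958 = 0.0178P*, so P* = 0.127/0.0178 = 7.11.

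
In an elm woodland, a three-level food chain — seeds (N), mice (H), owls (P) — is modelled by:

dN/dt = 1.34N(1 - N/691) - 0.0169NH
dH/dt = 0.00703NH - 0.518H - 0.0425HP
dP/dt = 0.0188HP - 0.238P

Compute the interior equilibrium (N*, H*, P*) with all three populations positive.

N* ≈ 581, H* ≈ 12.7, P* ≈ 83.9

From dP/dt = 0: 0.0188H* = 0.238, so H* = 12.7.
From dN/dt = 0: 1.34(1 - N*/691) = 0.0169·12.7, giving N* = 691·(1 - 0.16) = 581.
From dH/dt = 0: 0.00703·581 - 0.518 = 0.0425P*, so P* = 3.56/0.0425 = 83.9.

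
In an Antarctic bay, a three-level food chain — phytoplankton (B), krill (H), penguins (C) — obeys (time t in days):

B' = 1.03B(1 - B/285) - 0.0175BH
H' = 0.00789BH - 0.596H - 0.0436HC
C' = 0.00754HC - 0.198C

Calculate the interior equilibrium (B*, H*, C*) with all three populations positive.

B* ≈ 158, H* ≈ 26.3, C* ≈ 14.9

From dC/dt = 0: 0.00754H* = 0.198, so H* = 26.3.
From dB/dt = 0: 1.03(1 - B*/285) = 0.0175·26.3, giving B* = 285·(1 - 0.446) = 158.
From dH/dt = 0: 0.00789·158 - 0.596 = 0.0436C*, so C* = 0.649/0.0436 = 14.9.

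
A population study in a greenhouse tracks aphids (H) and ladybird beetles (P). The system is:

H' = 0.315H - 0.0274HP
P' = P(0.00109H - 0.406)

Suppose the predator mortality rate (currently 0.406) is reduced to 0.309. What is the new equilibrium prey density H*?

At the interior fixed point, setting dP/dt = 0 with P > 0 fixes H* = (predator death rate)/(HP coefficient) — independent of the other coefficients.
With the change, H* = 0.309/0.00109 = 283; it falls from 372.

H* ≈ 283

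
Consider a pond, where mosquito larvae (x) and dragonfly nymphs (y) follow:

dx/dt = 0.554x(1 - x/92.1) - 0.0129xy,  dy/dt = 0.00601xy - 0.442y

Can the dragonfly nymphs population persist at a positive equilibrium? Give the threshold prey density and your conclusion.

The predator equation gives dy/dt > 0 only when x > 0.442/0.00601 = 73.5.
Without the predator, x → K = 92.1. Since 92.1 > 73.5, the predator can invade and persist.

Threshold x = 73.5; K > 73.5, so yes, the predator persists.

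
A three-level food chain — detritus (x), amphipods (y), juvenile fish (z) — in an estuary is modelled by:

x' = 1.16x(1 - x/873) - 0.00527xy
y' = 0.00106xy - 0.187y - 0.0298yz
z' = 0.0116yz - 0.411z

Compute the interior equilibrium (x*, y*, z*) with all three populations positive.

From dz/dt = 0: 0.0116y* = 0.411, so y* = 35.4.
From dx/dt = 0: 1.16(1 - x*/873) = 0.00527·35.4, giving x* = 873·(1 - 0.161) = 732.
From dy/dt = 0: 0.00106·732 - 0.187 = 0.0298z*, so z* = 0.589/0.0298 = 19.8.

x* ≈ 732, y* ≈ 35.4, z* ≈ 19.8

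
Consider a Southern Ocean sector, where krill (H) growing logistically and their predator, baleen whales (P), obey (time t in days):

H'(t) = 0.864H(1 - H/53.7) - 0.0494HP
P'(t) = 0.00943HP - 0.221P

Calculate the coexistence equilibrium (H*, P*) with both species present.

H* ≈ 23.4, P* ≈ 9.86

From dP/dt = 0 with P > 0: 0.00943H* = 0.221, so H* = 23.4.
Substitute into dH/dt = 0: 0.864(1 - 23.4/53.7) = 0.0494P*.
The bracket is 0.564, giving P* = 0.487/0.0494 = 9.86.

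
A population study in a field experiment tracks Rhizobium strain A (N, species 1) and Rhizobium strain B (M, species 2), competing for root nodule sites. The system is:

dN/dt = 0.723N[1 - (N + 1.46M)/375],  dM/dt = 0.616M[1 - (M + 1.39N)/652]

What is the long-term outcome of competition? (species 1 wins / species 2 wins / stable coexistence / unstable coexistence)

Compare the nullcline intercepts: K1/α12 = 375/1.46 = 257 < K2 = 652; K2/α21 = 652/1.39 = 469 > K1 = 375.
Since the inequalities point opposite ways, species 2 can invade but species 1 cannot.

species 2 excludes species 1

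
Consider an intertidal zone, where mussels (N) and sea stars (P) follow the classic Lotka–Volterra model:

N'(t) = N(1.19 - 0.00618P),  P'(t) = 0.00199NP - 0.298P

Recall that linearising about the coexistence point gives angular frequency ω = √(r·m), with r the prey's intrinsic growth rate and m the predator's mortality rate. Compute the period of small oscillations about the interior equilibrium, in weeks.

T ≈ 10.6 weeks

Here r = 1.19 and m = 0.298, so r·m = 0.355.
ω = √0.355 = 0.595 per week, hence T = 2π/ω ≈ 10.6 weeks.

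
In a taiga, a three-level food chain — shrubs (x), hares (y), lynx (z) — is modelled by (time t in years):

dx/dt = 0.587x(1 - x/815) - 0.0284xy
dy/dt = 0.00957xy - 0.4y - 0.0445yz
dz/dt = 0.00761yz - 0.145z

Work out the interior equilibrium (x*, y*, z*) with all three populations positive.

x* ≈ 63.7, y* ≈ 19.1, z* ≈ 4.71

From dz/dt = 0: 0.00761y* = 0.145, so y* = 19.1.
From dx/dt = 0: 0.587(1 - x*/815) = 0.0284·19.1, giving x* = 815·(1 - 0.922) = 63.7.
From dy/dt = 0: 0.00957·63.7 - 0.4 = 0.0445z*, so z* = 0.209/0.0445 = 4.71.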